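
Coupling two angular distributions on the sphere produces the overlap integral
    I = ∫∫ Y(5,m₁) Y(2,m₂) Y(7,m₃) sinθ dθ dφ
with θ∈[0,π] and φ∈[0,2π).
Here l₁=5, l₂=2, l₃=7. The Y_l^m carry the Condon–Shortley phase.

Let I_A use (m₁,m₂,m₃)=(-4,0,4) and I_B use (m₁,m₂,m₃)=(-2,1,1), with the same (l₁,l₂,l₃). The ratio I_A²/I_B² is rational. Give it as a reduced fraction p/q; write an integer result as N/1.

Shared (l₁,l₂,l₃)=(5,2,7): N and (l;000)² cancel in I_A²/I_B².
A: Δ = 0!·10!·4!/15! = 1/15015; Racah Σ t=0..0: t=0:+1/1451520 = 1/1451520; ⇒ 3j(5 2 7; -4 0 4)² = 1/91, sgn -1
B: Δ = 0!·10!·4!/15! = 1/15015; Racah Σ t=0..0: t=0:+1/181440 = 1/181440; ⇒ 3j(5 2 7; -2 1 1)² = 32/3003, sgn +1
I_A²/I_B² = (1/91)/(32/3003) = 33/32

33/32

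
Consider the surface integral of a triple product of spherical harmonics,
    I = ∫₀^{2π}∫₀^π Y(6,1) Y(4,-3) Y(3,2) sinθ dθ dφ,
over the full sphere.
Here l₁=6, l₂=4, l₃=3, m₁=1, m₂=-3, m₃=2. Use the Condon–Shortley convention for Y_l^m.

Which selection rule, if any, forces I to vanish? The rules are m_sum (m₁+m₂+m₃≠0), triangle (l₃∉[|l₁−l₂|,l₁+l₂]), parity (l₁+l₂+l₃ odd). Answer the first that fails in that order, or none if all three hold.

parity

azimuthal sum: 1 − 3 + 2 = 0  ✓
2 ≤ 3 ≤ 10 (triangle on l)  ✓
L = 6 + 4 + 3 = 13 (odd)  ✗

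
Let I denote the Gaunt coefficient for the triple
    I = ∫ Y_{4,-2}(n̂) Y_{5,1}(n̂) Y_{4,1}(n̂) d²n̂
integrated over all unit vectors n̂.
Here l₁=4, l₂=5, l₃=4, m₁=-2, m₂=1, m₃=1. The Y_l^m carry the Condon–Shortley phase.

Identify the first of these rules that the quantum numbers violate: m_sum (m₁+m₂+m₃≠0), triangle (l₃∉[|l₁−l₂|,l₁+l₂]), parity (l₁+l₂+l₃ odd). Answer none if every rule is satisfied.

parity

azimuthal sum: -2 + 1 + 1 = 0  ✓
1 ≤ 4 ≤ 9 (triangle on l)  ✓
L = 4 + 5 + 4 = 13 (odd)  ✗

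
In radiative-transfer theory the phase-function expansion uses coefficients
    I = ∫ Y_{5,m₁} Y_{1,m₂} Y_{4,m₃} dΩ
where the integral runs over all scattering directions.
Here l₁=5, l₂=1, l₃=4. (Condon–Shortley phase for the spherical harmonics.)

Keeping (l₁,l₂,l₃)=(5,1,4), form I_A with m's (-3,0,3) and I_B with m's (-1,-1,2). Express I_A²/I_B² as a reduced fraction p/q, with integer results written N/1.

Same 5,1,4: normalisation and zero-m 3j drop out of the ratio.
A: Δ: 2! 8! 0! / 11! → 1/495; sum: t=1:−1/5040 = -1/5040; 3j²(5 1 4; -3 0 3) = Δ·Π!·Σ² = 16/495  (sign +1)
B: Δ: 2! 8! 0! / 11! → 1/495; sum: t=0:+1/2880 = 1/2880; 3j²(5 1 4; -1 -1 2) = Δ·Π!·Σ² = 2/165  (sign +1)
I_A²/I_B² = (16/495)/(2/165) = 8/3

8/3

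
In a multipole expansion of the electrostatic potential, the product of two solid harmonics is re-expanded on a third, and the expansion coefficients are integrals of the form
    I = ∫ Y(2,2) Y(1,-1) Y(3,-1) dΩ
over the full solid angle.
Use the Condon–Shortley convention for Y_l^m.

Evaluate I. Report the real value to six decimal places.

-0.082589

Rules hold: Σm=0, L=6 even, 1≤3≤3.
N = 5·3·7 = 105
Δ = 0!·4!·2!/7! = 1/105
Racah Σ t=0..0: t=0:+1/4 = 1/4
⇒ 3j(2 1 3; 0 0 0)² = 3/35, sgn -1
Racah Σ t=0..0: t=0:+1/48 = 1/48
⇒ 3j(2 1 3; 2 -1 -1)² = 1/105, sgn +1
4πI² = N·(3j₀)²·(3jₘ)² = 3/35
I = -1·√(0.0857143/4π) = -0.08258890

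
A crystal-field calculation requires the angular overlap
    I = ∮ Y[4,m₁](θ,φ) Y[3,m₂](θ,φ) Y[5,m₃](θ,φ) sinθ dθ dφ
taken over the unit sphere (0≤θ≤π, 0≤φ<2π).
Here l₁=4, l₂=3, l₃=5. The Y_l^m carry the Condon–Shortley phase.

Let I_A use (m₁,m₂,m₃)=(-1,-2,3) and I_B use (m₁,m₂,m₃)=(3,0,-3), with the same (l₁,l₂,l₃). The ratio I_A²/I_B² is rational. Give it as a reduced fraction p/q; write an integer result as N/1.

5/42

l's match ⇒ only the (l;m) 3-j factors differ between A and B.
A: triangle coeff Δ(4,3,5) = 1/180180; Σ_t [0,1]: t=0:+1/1440 t=1:−1/1152 = -1/5760; (3j)²=1/858 [(4 3 5; -1 -2 3)], sign=-1
B: triangle coeff Δ(4,3,5) = 1/180180; Σ_t [0,1]: t=0:+1/1440 t=1:−1/2880 = 1/2880; (3j)²=7/715 [(4 3 5; 3 0 -3)], sign=+1
I_A²/I_B² = (1/858)/(7/715) = 5/42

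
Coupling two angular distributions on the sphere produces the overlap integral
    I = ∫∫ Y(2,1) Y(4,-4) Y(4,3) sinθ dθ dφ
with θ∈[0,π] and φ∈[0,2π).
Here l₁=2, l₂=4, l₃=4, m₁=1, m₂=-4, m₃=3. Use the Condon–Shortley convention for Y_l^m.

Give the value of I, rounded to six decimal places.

m-sum 0 ✓  L=10 even ✓  2≤4≤6 ✓
Π(2lᵢ+1) = 5×9×9 = 405
triangle coeff Δ(2,4,4) = 1/13860
Σ_t [0,2]: t=0:+1/192 t=1:−1/36 t=2:+1/192 = -5/288
(3j)²=20/693 [(2 4 4; 0 0 0)], sign=-1
Σ_t [0,0]: t=0:+1/1440 = 1/1440
(3j)²=7/165 [(2 4 4; 1 -4 3)], sign=-1
⇒ 4πI² = 60/121
I = (+1)√(60/121/(4π)) = 0.19864517

0.198645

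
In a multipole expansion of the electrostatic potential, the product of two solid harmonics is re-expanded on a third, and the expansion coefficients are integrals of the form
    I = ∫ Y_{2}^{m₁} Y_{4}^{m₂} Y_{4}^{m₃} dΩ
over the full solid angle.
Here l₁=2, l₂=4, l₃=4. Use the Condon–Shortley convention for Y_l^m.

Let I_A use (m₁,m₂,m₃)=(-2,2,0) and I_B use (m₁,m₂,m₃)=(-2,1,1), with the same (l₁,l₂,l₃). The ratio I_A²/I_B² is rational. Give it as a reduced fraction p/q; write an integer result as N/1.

9/10

l's match ⇒ only the (l;m) 3-j factors differ between A and B.
A: triangle coeff Δ(2,4,4) = 1/13860; Σ_t [2,2]: t=2:+1/192 = 1/192; (3j)²=3/77 [(2 4 4; -2 2 0)], sign=+1
B: triangle coeff Δ(2,4,4) = 1/13860; Σ_t [2,2]: t=2:+1/144 = 1/144; (3j)²=10/231 [(2 4 4; -2 1 1)], sign=-1
I_A²/I_B² = (3/77)/(10/231) = 9/10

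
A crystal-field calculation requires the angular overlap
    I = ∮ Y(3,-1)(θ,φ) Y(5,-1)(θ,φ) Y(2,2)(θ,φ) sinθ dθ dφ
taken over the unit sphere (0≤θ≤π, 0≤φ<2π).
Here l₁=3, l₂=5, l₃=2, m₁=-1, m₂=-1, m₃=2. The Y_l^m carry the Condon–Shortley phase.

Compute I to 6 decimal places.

m-sum 0 ✓  L=10 even ✓  2≤2≤8 ✓
Π(2lᵢ+1) = 7×11×5 = 385
triangle coeff Δ(3,5,2) = 1/2310
Σ_t [3,3]: t=3:−1/144 = -1/144
(3j)²=10/231 [(3 5 2; 0 0 0)], sign=-1
Σ_t [4,4]: t=4:+1/1152 = 1/1152
(3j)²=1/154 [(3 5 2; -1 -1 2)], sign=+1
⇒ 4πI² = 25/231
I = (-1)√(25/231/(4π)) = -0.09280237

-0.092802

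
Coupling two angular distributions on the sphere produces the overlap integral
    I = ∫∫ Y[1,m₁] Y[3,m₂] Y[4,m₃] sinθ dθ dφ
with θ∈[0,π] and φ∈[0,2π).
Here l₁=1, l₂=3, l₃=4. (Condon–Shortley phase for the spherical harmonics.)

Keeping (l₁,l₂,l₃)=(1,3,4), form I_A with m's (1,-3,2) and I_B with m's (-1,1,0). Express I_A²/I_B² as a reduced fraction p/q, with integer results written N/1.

1/6

l's match ⇒ only the (l;m) 3-j factors differ between A and B.
A: triangle coeff Δ(1,3,4) = 1/252; Σ_t [0,0]: t=0:+1/1440 = 1/1440; (3j)²=1/252 [(1 3 4; 1 -3 2)], sign=+1
B: triangle coeff Δ(1,3,4) = 1/252; Σ_t [0,0]: t=0:+1/96 = 1/96; (3j)²=1/42 [(1 3 4; -1 1 0)], sign=+1
I_A²/I_B² = (1/252)/(1/42) = 1/6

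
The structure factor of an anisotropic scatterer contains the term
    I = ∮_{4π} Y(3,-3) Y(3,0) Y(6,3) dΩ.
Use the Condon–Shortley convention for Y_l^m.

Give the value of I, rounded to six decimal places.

m-sum 0 ✓  L=12 even ✓  0≤6≤6 ✓
Π(2lᵢ+1) = 7×7×13 = 637
triangle coeff Δ(3,3,6) = 1/12012
Σ_t [0,0]: t=0:+1/1296 = 1/1296
(3j)²=100/3003 [(3 3 6; 0 0 0)], sign=+1
Σ_t [0,0]: t=0:+1/25920 = 1/25920
(3j)²=1/143 [(3 3 6; -3 0 3)], sign=-1
⇒ 4πI² = 700/4719
I = (-1)√(700/4719/(4π)) = -0.10864734

-0.108647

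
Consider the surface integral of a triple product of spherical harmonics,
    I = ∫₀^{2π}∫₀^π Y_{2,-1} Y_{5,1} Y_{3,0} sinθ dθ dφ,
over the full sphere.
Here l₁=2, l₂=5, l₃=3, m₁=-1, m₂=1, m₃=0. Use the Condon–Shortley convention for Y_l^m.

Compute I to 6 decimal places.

m-sum 0 ✓  L=10 even ✓  3≤3≤7 ✓
Π(2lᵢ+1) = 5×11×7 = 385
triangle coeff Δ(2,5,3) = 1/2310
Σ_t [2,2]: t=2:+1/144 = 1/144
(3j)²=10/231 [(2 5 3; 0 0 0)], sign=-1
Σ_t [3,3]: t=3:−1/216 = -1/216
(3j)²=8/231 [(2 5 3; -1 1 0)], sign=+1
⇒ 4πI² = 400/693
I = (-1)√(400/693/(4π)) = -0.21431790

-0.214318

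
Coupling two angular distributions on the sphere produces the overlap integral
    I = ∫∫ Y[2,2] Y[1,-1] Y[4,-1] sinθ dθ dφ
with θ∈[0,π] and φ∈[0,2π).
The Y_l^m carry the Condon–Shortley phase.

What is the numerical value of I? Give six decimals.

triangle: need 1≤l₃≤3, have 4; I=0

0.000000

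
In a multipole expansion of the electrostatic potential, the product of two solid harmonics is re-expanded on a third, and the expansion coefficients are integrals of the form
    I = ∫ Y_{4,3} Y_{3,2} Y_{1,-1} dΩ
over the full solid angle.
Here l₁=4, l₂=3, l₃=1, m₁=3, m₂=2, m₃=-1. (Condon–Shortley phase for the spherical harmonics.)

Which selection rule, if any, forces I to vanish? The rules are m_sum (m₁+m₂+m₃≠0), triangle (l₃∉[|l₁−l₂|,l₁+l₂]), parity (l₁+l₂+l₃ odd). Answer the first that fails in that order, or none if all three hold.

m_sum

m₁+m₂+m₃ = 3 + 2 − 1 = 4  ✗
triangle: |4−3|=1 ≤ l₃=1 ≤ 4+3=7
parity: l₁+l₂+l₃ = 8 is even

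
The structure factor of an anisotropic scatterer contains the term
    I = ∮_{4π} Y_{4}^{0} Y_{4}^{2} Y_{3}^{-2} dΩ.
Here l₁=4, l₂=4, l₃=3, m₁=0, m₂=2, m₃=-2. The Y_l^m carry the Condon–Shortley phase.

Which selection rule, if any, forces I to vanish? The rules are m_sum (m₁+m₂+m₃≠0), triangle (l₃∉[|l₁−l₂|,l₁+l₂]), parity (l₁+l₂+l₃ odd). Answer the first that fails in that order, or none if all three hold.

parity

Σmᵢ = 0  ✓
l₃∈[|l₁−l₂|,l₁+l₂]=[0,8], have l₃=3  ✓
Σlᵢ = 11 ⇒ odd  ✗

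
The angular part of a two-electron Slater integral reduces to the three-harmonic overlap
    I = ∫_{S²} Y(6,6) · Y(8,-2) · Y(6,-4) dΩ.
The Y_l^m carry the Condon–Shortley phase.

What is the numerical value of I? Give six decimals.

m-sum 0 ✓  L=20 even ✓  2≤6≤14 ✓
Π(2lᵢ+1) = 13×17×13 = 2873
triangle coeff Δ(6,8,6) = 1/1309458150
Σ_t [2,6]: t=2:+1/49766400 t=3:−1/3110400 t=4:+1/1327104 t=5:−1/3110400 t=6:+1/49766400 = 1/6635520
(3j)²=350/46189 [(6 8 6; 0 0 0)], sign=+1
Σ_t [0,0]: t=0:+1/1393459200 = 1/1393459200
(3j)²=15/4199 [(6 8 6; 6 -2 -4)], sign=+1
⇒ 4πI² = 5250/67507
I = (+1)√(5250/67507/(4π)) = 0.07866840

0.078668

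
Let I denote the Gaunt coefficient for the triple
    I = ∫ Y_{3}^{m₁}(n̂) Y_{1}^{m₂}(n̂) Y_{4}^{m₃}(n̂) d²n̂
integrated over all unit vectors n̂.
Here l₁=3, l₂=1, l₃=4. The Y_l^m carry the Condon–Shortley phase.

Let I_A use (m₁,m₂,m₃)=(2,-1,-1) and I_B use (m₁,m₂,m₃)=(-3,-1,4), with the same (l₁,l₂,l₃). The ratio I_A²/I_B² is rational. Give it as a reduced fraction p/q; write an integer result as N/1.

3/28

l's match ⇒ only the (l;m) 3-j factors differ between A and B.
A: triangle coeff Δ(3,1,4) = 1/252; Σ_t [0,0]: t=0:+1/240 = 1/240; (3j)²=1/84 [(3 1 4; 2 -1 -1)], sign=-1
B: triangle coeff Δ(3,1,4) = 1/252; Σ_t [0,0]: t=0:+1/1440 = 1/1440; (3j)²=1/9 [(3 1 4; -3 -1 4)], sign=+1
I_A²/I_B² = (1/84)/(1/9) = 3/28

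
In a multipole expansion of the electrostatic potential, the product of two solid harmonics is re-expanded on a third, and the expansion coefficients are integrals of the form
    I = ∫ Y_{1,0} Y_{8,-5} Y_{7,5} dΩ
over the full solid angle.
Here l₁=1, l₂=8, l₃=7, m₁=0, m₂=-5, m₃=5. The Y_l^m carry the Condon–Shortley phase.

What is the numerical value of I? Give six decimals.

Rules hold: Σm=0, L=16 even, 7≤7≤9.
N = 3·17·15 = 765
Δ = 2!·0!·14!/17! = 1/2040
Racah Σ t=1..1: t=1:−1/25401600 = -1/25401600
⇒ 3j(1 8 7; 0 0 0)² = 8/255, sgn +1
Racah Σ t=1..1: t=1:−1/958003200 = -1/958003200
⇒ 3j(1 8 7; 0 -5 5)² = 13/680, sgn -1
4πI² = N·(3j₀)²·(3jₘ)² = 39/85
I = -1·√(0.458824/4π) = -0.19108118

-0.191081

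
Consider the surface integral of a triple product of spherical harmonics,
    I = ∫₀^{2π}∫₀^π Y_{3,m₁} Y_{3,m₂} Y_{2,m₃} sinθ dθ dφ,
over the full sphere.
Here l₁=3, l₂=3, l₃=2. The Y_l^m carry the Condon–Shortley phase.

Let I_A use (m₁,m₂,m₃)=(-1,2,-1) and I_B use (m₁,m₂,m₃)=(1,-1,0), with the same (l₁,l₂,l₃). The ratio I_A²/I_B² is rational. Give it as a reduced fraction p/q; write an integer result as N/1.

Shared (l₁,l₂,l₃)=(3,3,2): N and (l;000)² cancel in I_A²/I_B².
A: Δ = 4!·2!·2!/9! = 1/3780; Racah Σ t=3..4: t=3:−1/12 t=4:+1/48 = -1/16; ⇒ 3j(3 3 2; -1 2 -1)² = 1/28, sgn +1
B: Δ = 4!·2!·2!/9! = 1/3780; Racah Σ t=0..2: t=0:+1/96 t=1:−1/6 t=2:+1/16 = -3/32; ⇒ 3j(3 3 2; 1 -1 0)² = 3/140, sgn -1
I_A²/I_B² = (1/28)/(3/140) = 5/3

5/3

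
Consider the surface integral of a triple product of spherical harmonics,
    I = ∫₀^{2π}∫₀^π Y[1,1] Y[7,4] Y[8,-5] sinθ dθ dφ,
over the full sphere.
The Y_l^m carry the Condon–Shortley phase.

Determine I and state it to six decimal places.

-0.270230

m-sum 0 ✓  L=16 even ✓  6≤8≤8 ✓
Π(2lᵢ+1) = 3×15×17 = 765
triangle coeff Δ(1,7,8) = 1/2040
Σ_t [0,0]: t=0:+1/25401600 = 1/25401600
(3j)²=8/255 [(1 7 8; 0 0 0)], sign=+1
Σ_t [0,0]: t=0:+1/479001600 = 1/479001600
(3j)²=13/340 [(1 7 8; 1 4 -5)], sign=-1
⇒ 4πI² = 78/85
I = (-1)√(78/85/(4π)) = -0.27022959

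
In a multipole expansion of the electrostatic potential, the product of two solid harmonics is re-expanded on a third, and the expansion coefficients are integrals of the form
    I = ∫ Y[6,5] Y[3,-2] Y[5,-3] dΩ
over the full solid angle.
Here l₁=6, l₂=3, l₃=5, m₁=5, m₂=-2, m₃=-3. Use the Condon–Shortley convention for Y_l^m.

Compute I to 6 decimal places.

-0.169016

Rules hold: Σm=0, L=14 even, 3≤5≤9.
N = 13·7·11 = 1001
Δ = 4!·8!·2!/15! = 1/675675
Racah Σ t=1..3: t=1:−1/8640 t=2:+1/2304 t=3:−1/8640 = 7/34560
⇒ 3j(6 3 5; 0 0 0)² = 7/429, sgn -1
Racah Σ t=0..1: t=0:+1/120960 t=1:−1/483840 = 1/161280
⇒ 3j(6 3 5; 5 -2 -3)² = 2/91, sgn +1
4πI² = N·(3j₀)²·(3jₘ)² = 14/39
I = -1·√(0.358974/4π) = -0.16901560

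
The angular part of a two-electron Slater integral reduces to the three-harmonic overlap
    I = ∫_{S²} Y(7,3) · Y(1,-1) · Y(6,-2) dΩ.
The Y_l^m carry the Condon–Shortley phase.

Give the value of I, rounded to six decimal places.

Rules hold: Σm=0, L=14 even, 6≤6≤8.
N = 15·3·13 = 585
Δ = 2!·12!·0!/15! = 1/1365
Racah Σ t=1..1: t=1:−1/518400 = -1/518400
⇒ 3j(7 1 6; 0 0 0)² = 7/195, sgn -1
Racah Σ t=0..0: t=0:+1/1935360 = 1/1935360
⇒ 3j(7 1 6; 3 -1 -2)² = 3/91, sgn +1
4πI² = N·(3j₀)²·(3jₘ)² = 9/13
I = -1·√(0.692308/4π) = -0.23471705

-0.234717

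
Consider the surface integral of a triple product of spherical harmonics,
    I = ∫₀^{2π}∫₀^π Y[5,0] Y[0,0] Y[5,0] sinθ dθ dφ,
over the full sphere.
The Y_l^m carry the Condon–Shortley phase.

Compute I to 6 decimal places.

0.282095

Checks pass: Σm=0; 10 even; l₃=5∈[5,5].
(2·5+1)(2·0+1)(2·5+1) = 121
Δ: 0! 10! 0! / 11! → 1/11
sum: t=0:+1/14400 = 1/14400
3j²(5 0 5; 0 0 0) = Δ·Π!·Σ² = 1/11  (sign -1)
(m-triple is (0,0,0) — same symbol as above.)
combine: 4πI² = 121·1/11·1/11 = 1/1
take √, sign +1: I = 0.28209479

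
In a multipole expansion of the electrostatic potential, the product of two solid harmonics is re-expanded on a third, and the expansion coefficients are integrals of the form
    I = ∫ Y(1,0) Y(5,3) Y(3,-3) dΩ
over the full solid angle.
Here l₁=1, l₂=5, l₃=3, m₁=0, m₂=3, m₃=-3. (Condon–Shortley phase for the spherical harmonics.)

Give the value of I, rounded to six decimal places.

0.000000

l₃=3 ∉ [4,6] — triangle fails ⇒ I = 0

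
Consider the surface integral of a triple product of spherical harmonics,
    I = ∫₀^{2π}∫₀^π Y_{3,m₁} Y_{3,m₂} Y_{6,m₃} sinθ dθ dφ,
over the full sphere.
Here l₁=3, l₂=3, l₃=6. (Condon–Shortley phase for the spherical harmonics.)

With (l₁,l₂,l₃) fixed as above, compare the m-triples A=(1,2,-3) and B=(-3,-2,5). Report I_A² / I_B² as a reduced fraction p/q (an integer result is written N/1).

9/11

l's match ⇒ only the (l;m) 3-j factors differ between A and B.
A: triangle coeff Δ(3,3,6) = 1/12012; Σ_t [0,0]: t=0:+1/5760 = 1/5760; (3j)²=9/286 [(3 3 6; 1 2 -3)], sign=-1
B: triangle coeff Δ(3,3,6) = 1/12012; Σ_t [0,0]: t=0:+1/86400 = 1/86400; (3j)²=1/26 [(3 3 6; -3 -2 5)], sign=-1
I_A²/I_B² = (9/286)/(1/26) = 9/11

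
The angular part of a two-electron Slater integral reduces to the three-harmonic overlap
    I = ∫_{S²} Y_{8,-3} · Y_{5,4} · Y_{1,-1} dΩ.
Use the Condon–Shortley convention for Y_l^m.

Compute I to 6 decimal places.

l₃=1 ∉ [3,13] — triangle fails ⇒ I = 0

0.000000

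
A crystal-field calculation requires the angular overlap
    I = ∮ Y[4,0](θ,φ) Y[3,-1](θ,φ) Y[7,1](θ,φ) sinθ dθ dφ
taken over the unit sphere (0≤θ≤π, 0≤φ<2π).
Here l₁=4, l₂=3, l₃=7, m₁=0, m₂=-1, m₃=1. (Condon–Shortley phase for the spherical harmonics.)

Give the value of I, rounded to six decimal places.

-0.218337

Checks pass: Σm=0; 14 even; l₃=7∈[1,7].
(2·4+1)(2·3+1)(2·7+1) = 945
Δ: 0! 8! 6! / 15! → 1/45045
sum: t=0:+1/20736 = 1/20736
3j²(4 3 7; 0 0 0) = Δ·Π!·Σ² = 35/1287  (sign -1)
sum: t=0:+1/27648 = 1/27648
3j²(4 3 7; 0 -1 1) = Δ·Π!·Σ² = 10/429  (sign +1)
combine: 4πI² = 945·35/1287·10/429 = 12250/20449
take √, sign -1: I = -0.21833687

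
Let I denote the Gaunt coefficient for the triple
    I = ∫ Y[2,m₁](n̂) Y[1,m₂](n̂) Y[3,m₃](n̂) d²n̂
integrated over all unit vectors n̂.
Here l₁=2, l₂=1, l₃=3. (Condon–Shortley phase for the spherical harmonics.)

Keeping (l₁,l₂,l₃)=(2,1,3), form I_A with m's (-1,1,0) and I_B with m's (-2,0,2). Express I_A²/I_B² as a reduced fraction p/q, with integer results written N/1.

3/5

Same 2,1,3: normalisation and zero-m 3j drop out of the ratio.
A: Δ: 0! 4! 2! / 7! → 1/105; sum: t=0:+1/12 = 1/12; 3j²(2 1 3; -1 1 0) = Δ·Π!·Σ² = 1/35  (sign -1)
B: Δ: 0! 4! 2! / 7! → 1/105; sum: t=0:+1/24 = 1/24; 3j²(2 1 3; -2 0 2) = Δ·Π!·Σ² = 1/21  (sign -1)
I_A²/I_B² = (1/35)/(1/21) = 3/5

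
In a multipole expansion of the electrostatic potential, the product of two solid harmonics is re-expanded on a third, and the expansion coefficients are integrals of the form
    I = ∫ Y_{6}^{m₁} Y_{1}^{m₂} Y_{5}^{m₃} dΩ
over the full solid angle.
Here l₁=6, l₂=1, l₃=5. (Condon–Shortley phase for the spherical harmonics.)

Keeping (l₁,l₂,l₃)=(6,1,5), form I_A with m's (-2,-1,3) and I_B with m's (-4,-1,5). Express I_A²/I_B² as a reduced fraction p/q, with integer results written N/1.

l's match ⇒ only the (l;m) 3-j factors differ between A and B.
A: triangle coeff Δ(6,1,5) = 1/858; Σ_t [0,0]: t=0:+1/161280 = 1/161280; (3j)²=1/143 [(6 1 5; -2 -1 3)], sign=+1
B: triangle coeff Δ(6,1,5) = 1/858; Σ_t [0,0]: t=0:+1/7257600 = 1/7257600; (3j)²=1/858 [(6 1 5; -4 -1 5)], sign=+1
I_A²/I_B² = (1/143)/(1/858) = 6/1

6/1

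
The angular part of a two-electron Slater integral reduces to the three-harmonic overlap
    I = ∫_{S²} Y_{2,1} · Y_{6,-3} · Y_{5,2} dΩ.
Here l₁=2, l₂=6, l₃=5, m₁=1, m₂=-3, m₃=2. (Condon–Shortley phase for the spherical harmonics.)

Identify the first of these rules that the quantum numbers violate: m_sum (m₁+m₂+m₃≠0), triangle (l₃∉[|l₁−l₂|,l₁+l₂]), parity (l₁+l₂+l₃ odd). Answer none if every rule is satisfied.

Σmᵢ = 0  ✓
l₃∈[|l₁−l₂|,l₁+l₂]=[4,8], have l₃=5  ✓
Σlᵢ = 13 ⇒ odd  ✗

parity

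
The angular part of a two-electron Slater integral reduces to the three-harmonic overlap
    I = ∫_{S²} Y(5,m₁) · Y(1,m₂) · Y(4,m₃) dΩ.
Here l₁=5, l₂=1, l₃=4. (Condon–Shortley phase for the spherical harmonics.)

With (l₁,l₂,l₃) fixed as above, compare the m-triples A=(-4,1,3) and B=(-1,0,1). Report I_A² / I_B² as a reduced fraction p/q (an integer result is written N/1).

3/2

Shared (l₁,l₂,l₃)=(5,1,4): N and (l;000)² cancel in I_A²/I_B².
A: Δ = 2!·8!·0!/11! = 1/495; Racah Σ t=2..2: t=2:+1/10080 = 1/10080; ⇒ 3j(5 1 4; -4 1 3)² = 4/55, sgn -1
B: Δ = 2!·8!·0!/11! = 1/495; Racah Σ t=1..1: t=1:−1/720 = -1/720; ⇒ 3j(5 1 4; -1 0 1)² = 8/165, sgn +1
I_A²/I_B² = (4/55)/(8/165) = 3/2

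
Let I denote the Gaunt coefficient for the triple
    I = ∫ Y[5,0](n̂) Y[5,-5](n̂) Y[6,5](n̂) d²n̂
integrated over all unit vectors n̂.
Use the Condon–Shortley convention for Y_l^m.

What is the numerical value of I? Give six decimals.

Rules hold: Σm=0, L=16 even, 0≤6≤10.
N = 11·11·13 = 1573
Δ = 4!·6!·6!/17! = 1/28588560
Racah Σ t=0..4: t=0:+1/345600 t=1:−1/13824 t=2:+1/5184 t=3:−1/13824 t=4:+1/345600 = 7/129600
⇒ 3j(5 5 6; 0 0 0)² = 80/7293, sgn +1
Racah Σ t=0..0: t=0:+1/2073600 = 1/2073600
⇒ 3j(5 5 6; 0 -5 5)² = 15/884, sgn -1
4πI² = N·(3j₀)²·(3jₘ)² = 1100/3757
I = -1·√(0.292787/4π) = -0.15264086

-0.152641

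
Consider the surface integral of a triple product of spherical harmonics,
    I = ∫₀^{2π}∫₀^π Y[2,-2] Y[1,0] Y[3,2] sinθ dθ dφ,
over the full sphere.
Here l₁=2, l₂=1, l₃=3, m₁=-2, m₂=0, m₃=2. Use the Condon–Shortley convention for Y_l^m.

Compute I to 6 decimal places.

0.184674

Checks pass: Σm=0; 6 even; l₃=3∈[1,3].
(2·2+1)(2·1+1)(2·3+1) = 105
Δ: 0! 4! 2! / 7! → 1/105
sum: t=0:+1/4 = 1/4
3j²(2 1 3; 0 0 0) = Δ·Π!·Σ² = 3/35  (sign -1)
sum: t=0:+1/24 = 1/24
3j²(2 1 3; -2 0 2) = Δ·Π!·Σ² = 1/21  (sign -1)
combine: 4πI² = 105·3/35·1/21 = 3/7
take √, sign +1: I = 0.18467439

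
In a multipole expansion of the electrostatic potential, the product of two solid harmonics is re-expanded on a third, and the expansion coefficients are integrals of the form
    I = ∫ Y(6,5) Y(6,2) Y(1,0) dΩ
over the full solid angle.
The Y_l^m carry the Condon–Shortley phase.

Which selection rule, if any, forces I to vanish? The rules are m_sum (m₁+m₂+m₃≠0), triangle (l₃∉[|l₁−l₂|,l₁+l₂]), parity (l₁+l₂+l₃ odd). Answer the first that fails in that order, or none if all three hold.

m_sum

azimuthal sum: 5 + 2 + 0 = 7  ✗
0 ≤ 1 ≤ 12 (triangle on l)
L = 6 + 6 + 1 = 13 (odd)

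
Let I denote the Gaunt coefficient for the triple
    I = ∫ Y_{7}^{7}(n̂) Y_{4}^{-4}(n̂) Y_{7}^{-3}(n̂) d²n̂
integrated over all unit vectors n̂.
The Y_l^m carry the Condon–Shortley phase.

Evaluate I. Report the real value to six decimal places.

-0.043650

m-sum 0 ✓  L=18 even ✓  3≤7≤11 ✓
Π(2lᵢ+1) = 15×9×15 = 2025
triangle coeff Δ(7,4,7) = 1/58198140
Σ_t [0,4]: t=0:+1/17418240 t=1:−1/622080 t=2:+1/230400 t=3:−1/622080 t=4:+1/17418240 = 1/806400
(3j)²=2268/230945 [(7 4 7; 0 0 0)], sign=-1
Σ_t [0,0]: t=0:+1/2090188800 = 1/2090188800
(3j)²=7/5814 [(7 4 7; 7 -4 -3)], sign=+1
⇒ 4πI² = 357210/14919047
I = (-1)√(357210/14919047/(4π)) = -0.04365021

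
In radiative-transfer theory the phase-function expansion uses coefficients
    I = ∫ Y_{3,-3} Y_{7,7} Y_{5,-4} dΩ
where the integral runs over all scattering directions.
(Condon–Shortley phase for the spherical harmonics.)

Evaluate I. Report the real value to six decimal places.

Σlᵢ=15 odd — θ-integrand is odd under cosθ→−cosθ; I=0

0.000000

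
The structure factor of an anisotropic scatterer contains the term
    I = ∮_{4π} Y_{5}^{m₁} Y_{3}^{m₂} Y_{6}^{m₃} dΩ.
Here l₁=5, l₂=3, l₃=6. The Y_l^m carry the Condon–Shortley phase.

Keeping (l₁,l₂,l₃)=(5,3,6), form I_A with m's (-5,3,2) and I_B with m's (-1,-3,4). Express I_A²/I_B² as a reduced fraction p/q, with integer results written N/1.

1/28

Shared (l₁,l₂,l₃)=(5,3,6): N and (l;000)² cancel in I_A²/I_B².
A: Δ = 2!·8!·4!/15! = 1/675675; Racah Σ t=2..2: t=2:+1/1935360 = 1/1935360; ⇒ 3j(5 3 6; -5 3 2)² = 1/1001, sgn +1
B: Δ = 2!·8!·4!/15! = 1/675675; Racah Σ t=0..0: t=0:+1/69120 = 1/69120; ⇒ 3j(5 3 6; -1 -3 4)² = 4/143, sgn +1
I_A²/I_B² = (1/1001)/(4/143) = 1/28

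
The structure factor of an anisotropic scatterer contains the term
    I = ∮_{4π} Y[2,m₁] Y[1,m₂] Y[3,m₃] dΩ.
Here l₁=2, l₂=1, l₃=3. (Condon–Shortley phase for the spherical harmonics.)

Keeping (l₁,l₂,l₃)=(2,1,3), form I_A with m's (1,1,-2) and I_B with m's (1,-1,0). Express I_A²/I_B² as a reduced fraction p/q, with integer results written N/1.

10/3

Shared (l₁,l₂,l₃)=(2,1,3): N and (l;000)² cancel in I_A²/I_B².
A: Δ = 0!·4!·2!/7! = 1/105; Racah Σ t=0..0: t=0:+1/12 = 1/12; ⇒ 3j(2 1 3; 1 1 -2)² = 2/21, sgn -1
B: Δ = 0!·4!·2!/7! = 1/105; Racah Σ t=0..0: t=0:+1/12 = 1/12; ⇒ 3j(2 1 3; 1 -1 0)² = 1/35, sgn -1
I_A²/I_B² = (2/21)/(1/35) = 10/3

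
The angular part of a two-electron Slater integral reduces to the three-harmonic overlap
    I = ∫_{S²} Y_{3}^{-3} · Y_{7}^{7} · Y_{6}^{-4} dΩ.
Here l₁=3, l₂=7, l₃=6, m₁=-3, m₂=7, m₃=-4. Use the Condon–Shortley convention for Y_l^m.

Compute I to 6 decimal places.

m-sum 0 ✓  L=16 even ✓  4≤6≤10 ✓
Π(2lᵢ+1) = 7×15×13 = 1365
triangle coeff Δ(3,7,6) = 1/2042040
Σ_t [1,3]: t=1:−1/207360 t=2:+1/57600 t=3:−1/207360 = 1/129600
(3j)²=168/12155 [(3 7 6; 0 0 0)], sign=+1
Σ_t [4,4]: t=4:+1/174182400 = 1/174182400
(3j)²=1/136 [(3 7 6; -3 7 -4)], sign=+1
⇒ 4πI² = 441/3179
I = (+1)√(441/3179/(4π)) = 0.10506767

0.105068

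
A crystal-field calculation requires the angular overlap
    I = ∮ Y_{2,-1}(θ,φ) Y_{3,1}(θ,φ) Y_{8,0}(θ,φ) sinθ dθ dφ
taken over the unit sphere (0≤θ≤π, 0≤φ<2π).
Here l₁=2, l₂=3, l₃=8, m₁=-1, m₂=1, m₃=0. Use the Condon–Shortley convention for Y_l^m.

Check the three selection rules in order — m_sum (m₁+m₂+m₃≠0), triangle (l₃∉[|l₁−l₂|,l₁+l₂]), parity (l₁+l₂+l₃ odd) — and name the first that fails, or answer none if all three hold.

triangle

Σmᵢ = 0  ✓
l₃∈[|l₁−l₂|,l₁+l₂]=[1,5], have l₃=8  ✗
Σlᵢ = 13 ⇒ odd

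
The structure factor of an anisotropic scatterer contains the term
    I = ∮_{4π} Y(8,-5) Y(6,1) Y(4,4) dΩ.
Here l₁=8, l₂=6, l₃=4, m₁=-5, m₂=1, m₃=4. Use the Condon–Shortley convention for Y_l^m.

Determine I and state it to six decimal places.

Checks pass: Σm=0; 18 even; l₃=4∈[2,14].
(2·8+1)(2·6+1)(2·4+1) = 1989
Δ: 10! 6! 2! / 19! → 1/23279256
sum: t=4:+1/1658880 t=5:−1/518400 t=6:+1/1658880 = -1/1382400
3j²(8 6 4; 0 0 0) = Δ·Π!·Σ² = 504/46189  (sign -1)
sum: t=7:−1/43545600 = -1/43545600
3j²(8 6 4; -5 1 4) = Δ·Π!·Σ² = 20/969  (sign -1)
combine: 4πI² = 1989·504/46189·20/969 = 30240/67507
take √, sign +1: I = 0.18880416

0.188804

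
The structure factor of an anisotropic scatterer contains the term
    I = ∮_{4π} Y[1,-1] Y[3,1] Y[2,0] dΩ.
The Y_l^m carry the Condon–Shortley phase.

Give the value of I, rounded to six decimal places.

-0.202301

m-sum 0 ✓  L=6 even ✓  2≤2≤4 ✓
Π(2lᵢ+1) = 3×7×5 = 105
triangle coeff Δ(1,3,2) = 1/105
Σ_t [1,1]: t=1:−1/4 = -1/4
(3j)²=3/35 [(1 3 2; 0 0 0)], sign=-1
Σ_t [2,2]: t=2:+1/8 = 1/8
(3j)²=2/35 [(1 3 2; -1 1 0)], sign=+1
⇒ 4πI² = 18/35
I = (-1)√(18/35/(4π)) = -0.20230066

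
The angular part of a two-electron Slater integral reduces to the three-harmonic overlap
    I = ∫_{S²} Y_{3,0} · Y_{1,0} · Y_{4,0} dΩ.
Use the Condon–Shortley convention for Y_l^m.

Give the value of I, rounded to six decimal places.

Rules hold: Σm=0, L=8 even, 2≤4≤4.
N = 7·3·9 = 189
Δ = 0!·6!·2!/9! = 1/252
Racah Σ t=0..0: t=0:+1/36 = 1/36
⇒ 3j(3 1 4; 0 0 0)² = 4/63, sgn +1
(m-triple is (0,0,0) — same symbol as above.)
4πI² = N·(3j₀)²·(3jₘ)² = 16/21
I = +1·√(0.761905/4π) = 0.24623252

0.246233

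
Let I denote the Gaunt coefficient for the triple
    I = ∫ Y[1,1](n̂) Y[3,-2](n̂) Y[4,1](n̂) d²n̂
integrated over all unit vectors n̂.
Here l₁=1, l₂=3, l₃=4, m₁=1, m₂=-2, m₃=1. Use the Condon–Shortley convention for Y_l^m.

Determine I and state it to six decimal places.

-0.106622

Checks pass: Σm=0; 8 even; l₃=4∈[2,4].
(2·1+1)(2·3+1)(2·4+1) = 189
Δ: 0! 2! 6! / 9! → 1/252
sum: t=0:+1/36 = 1/36
3j²(1 3 4; 0 0 0) = Δ·Π!·Σ² = 4/63  (sign +1)
sum: t=0:+1/240 = 1/240
3j²(1 3 4; 1 -2 1) = Δ·Π!·Σ² = 1/84  (sign -1)
combine: 4πI² = 189·4/63·1/84 = 1/7
take √, sign -1: I = -0.10662181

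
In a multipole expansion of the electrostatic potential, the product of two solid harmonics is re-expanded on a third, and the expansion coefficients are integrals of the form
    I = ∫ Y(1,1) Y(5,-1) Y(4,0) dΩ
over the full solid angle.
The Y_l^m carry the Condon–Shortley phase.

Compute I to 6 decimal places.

Rules hold: Σm=0, L=10 even, 4≤4≤6.
N = 3·11·9 = 297
Δ = 2!·0!·8!/11! = 1/495
Racah Σ t=1..1: t=1:−1/576 = -1/576
⇒ 3j(1 5 4; 0 0 0)² = 5/99, sgn -1
Racah Σ t=0..0: t=0:+1/1152 = 1/1152
⇒ 3j(1 5 4; 1 -1 0)² = 1/33, sgn +1
4πI² = N·(3j₀)²·(3jₘ)² = 5/11
I = -1·√(0.454545/4π) = -0.19018827

-0.190188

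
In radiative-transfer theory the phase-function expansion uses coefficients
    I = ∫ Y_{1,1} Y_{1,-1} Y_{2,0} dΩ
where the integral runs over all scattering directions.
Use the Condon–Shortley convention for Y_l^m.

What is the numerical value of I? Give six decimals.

0.126157

Checks pass: Σm=0; 4 even; l₃=2∈[0,2].
(2·1+1)(2·1+1)(2·2+1) = 45
Δ: 0! 2! 2! / 5! → 1/30
sum: t=0:+1/1 = 1/1
3j²(1 1 2; 0 0 0) = Δ·Π!·Σ² = 2/15  (sign +1)
sum: t=0:+1/4 = 1/4
3j²(1 1 2; 1 -1 0) = Δ·Π!·Σ² = 1/30  (sign +1)
combine: 4πI² = 45·2/15·1/30 = 1/5
take √, sign +1: I = 0.12615663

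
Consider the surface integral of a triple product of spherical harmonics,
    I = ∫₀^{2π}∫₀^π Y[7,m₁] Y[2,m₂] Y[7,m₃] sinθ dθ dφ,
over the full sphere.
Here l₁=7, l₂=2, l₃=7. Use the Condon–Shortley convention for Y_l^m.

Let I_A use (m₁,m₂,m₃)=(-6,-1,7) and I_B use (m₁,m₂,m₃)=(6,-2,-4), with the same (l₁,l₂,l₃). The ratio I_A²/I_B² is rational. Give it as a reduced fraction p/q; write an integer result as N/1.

91/36

Shared (l₁,l₂,l₃)=(7,2,7): N and (l;000)² cancel in I_A²/I_B².
A: Δ = 2!·12!·2!/17! = 1/185640; Racah Σ t=1..1: t=1:−1/958003200 = -1/958003200; ⇒ 3j(7 2 7; -6 -1 7)² = 13/680, sgn -1
B: Δ = 2!·12!·2!/17! = 1/185640; Racah Σ t=0..0: t=0:+1/159667200 = 1/159667200; ⇒ 3j(7 2 7; 6 -2 -4)² = 9/1190, sgn -1
I_A²/I_B² = (13/680)/(9/1190) = 91/36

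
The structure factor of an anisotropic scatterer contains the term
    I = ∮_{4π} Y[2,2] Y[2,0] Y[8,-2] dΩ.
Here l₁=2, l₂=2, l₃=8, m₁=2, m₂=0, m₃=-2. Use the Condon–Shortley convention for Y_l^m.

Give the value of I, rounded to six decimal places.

0.000000

l₃=8 ∉ [0,4] — triangle fails ⇒ I = 0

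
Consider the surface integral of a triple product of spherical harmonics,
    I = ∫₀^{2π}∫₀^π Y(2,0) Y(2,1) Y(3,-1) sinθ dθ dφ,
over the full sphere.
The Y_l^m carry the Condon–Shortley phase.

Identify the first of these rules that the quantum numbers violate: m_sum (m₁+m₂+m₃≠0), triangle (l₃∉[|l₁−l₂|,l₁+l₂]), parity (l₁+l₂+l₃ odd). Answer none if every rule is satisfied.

parity

azimuthal sum: 0 + 1 − 1 = 0  ✓
0 ≤ 3 ≤ 4 (triangle on l)  ✓
L = 2 + 2 + 3 = 7 (odd)  ✗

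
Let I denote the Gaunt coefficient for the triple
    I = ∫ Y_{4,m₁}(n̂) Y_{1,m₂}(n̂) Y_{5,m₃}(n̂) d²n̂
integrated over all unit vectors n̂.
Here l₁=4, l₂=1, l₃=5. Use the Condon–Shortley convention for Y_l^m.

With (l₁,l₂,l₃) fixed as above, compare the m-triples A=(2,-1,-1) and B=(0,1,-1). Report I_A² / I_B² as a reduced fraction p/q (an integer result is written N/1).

Same 4,1,5: normalisation and zero-m 3j drop out of the ratio.
A: Δ: 0! 8! 2! / 11! → 1/495; sum: t=0:+1/2880 = 1/2880; 3j²(4 1 5; 2 -1 -1) = Δ·Π!·Σ² = 2/165  (sign +1)
B: Δ: 0! 8! 2! / 11! → 1/495; sum: t=0:+1/1152 = 1/1152; 3j²(4 1 5; 0 1 -1) = Δ·Π!·Σ² = 1/33  (sign +1)
I_A²/I_B² = (2/165)/(1/33) = 2/5

2/5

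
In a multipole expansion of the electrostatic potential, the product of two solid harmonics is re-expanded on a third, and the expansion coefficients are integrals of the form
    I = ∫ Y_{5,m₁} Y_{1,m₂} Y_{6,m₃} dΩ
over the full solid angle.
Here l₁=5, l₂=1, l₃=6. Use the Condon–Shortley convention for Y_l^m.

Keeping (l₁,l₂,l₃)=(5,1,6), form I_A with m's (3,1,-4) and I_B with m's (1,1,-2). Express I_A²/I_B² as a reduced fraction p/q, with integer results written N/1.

45/28

l's match ⇒ only the (l;m) 3-j factors differ between A and B.
A: triangle coeff Δ(5,1,6) = 1/858; Σ_t [0,0]: t=0:+1/161280 = 1/161280; (3j)²=15/286 [(5 1 6; 3 1 -4)], sign=+1
B: triangle coeff Δ(5,1,6) = 1/858; Σ_t [0,0]: t=0:+1/34560 = 1/34560; (3j)²=14/429 [(5 1 6; 1 1 -2)], sign=+1
I_A²/I_B² = (15/286)/(14/429) = 45/28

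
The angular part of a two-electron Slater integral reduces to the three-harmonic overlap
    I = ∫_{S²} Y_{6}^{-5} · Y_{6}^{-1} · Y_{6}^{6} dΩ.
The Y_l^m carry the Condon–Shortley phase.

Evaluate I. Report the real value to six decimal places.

Checks pass: Σm=0; 18 even; l₃=6∈[0,12].
(2·6+1)(2·6+1)(2·6+1) = 2197
Δ: 6! 6! 6! / 19! → 1/325909584
sum: t=0:+1/373248000 t=1:−1/1728000 t=2:+1/110592 t=3:−1/46656 t=4:+1/110592 t=5:−1/1728000 t=6:+1/373248000 = -7/1555200
3j²(6 6 6; 0 0 0) = Δ·Π!·Σ² = 400/46189  (sign -1)
sum: t=5:−1/62208000 = -1/62208000
3j²(6 6 6; -5 -1 6) = Δ·Π!·Σ² = 77/8398  (sign -1)
combine: 4πI² = 2197·400/46189·77/8398 = 18200/104329
take √, sign +1: I = 0.11782250

0.117823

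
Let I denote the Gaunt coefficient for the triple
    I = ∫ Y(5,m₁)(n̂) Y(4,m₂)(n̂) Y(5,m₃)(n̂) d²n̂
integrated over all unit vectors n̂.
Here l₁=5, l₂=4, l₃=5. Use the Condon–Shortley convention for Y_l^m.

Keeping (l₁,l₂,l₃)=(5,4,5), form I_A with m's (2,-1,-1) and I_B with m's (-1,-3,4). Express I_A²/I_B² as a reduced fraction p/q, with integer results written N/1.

Shared (l₁,l₂,l₃)=(5,4,5): N and (l;000)² cancel in I_A²/I_B².
A: Δ = 4!·6!·4!/15! = 1/3153150; Racah Σ t=0..3: t=0:+1/5184 t=1:−1/1152 t=2:+1/2880 t=3:−1/103680 = -7/20736; ⇒ 3j(5 4 5; 2 -1 -1)² = 35/2574, sgn -1
B: Δ = 4!·6!·4!/15! = 1/3153150; Racah Σ t=0..1: t=0:+1/103680 t=1:−1/17280 = -1/20736; ⇒ 3j(5 4 5; -1 -3 4)² = 10/429, sgn +1
I_A²/I_B² = (35/2574)/(10/429) = 7/12

7/12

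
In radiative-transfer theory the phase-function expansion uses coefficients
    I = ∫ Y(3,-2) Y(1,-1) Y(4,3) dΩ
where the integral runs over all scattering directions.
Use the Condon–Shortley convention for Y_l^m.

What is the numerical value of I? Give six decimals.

Checks pass: Σm=0; 8 even; l₃=4∈[2,4].
(2·3+1)(2·1+1)(2·4+1) = 189
Δ: 0! 6! 2! / 9! → 1/252
sum: t=0:+1/36 = 1/36
3j²(3 1 4; 0 0 0) = Δ·Π!·Σ² = 4/63  (sign +1)
sum: t=0:+1/240 = 1/240
3j²(3 1 4; -2 -1 3) = Δ·Π!·Σ² = 1/12  (sign -1)
combine: 4πI² = 189·4/63·1/12 = 1/1
take √, sign -1: I = -0.28209479

-0.282095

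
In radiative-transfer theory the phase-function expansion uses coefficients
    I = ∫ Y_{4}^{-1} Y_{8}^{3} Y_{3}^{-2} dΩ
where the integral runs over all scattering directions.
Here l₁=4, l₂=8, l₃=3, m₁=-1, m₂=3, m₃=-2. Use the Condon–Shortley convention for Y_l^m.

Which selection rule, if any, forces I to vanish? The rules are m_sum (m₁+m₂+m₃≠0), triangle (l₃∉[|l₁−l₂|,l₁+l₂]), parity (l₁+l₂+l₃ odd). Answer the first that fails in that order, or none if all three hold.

m₁+m₂+m₃ = -1 + 3 − 2 = 0  ✓
triangle: |4−8|=4 ≤ l₃=3 ≤ 4+8=12  ✗
parity: l₁+l₂+l₃ = 15 is odd

triangle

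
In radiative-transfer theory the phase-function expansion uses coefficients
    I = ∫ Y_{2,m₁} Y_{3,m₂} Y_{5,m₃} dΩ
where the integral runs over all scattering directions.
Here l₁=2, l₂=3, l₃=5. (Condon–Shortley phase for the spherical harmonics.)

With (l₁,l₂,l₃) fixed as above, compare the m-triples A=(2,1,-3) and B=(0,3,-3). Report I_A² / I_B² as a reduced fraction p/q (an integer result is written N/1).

l's match ⇒ only the (l;m) 3-j factors differ between A and B.
A: triangle coeff Δ(2,3,5) = 1/2310; Σ_t [0,0]: t=0:+1/1152 = 1/1152; (3j)²=1/33 [(2 3 5; 2 1 -3)], sign=+1
B: triangle coeff Δ(2,3,5) = 1/2310; Σ_t [0,0]: t=0:+1/2880 = 1/2880; (3j)²=2/165 [(2 3 5; 0 3 -3)], sign=+1
I_A²/I_B² = (1/33)/(2/165) = 5/2

5/2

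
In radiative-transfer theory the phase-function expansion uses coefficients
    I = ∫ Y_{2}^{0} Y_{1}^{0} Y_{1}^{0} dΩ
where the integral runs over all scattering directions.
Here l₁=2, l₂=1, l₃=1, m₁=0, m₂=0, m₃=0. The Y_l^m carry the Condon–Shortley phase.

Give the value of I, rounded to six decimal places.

0.252313

Checks pass: Σm=0; 4 even; l₃=1∈[1,3].
(2·2+1)(2·1+1)(2·1+1) = 45
Δ: 2! 2! 0! / 5! → 1/30
sum: t=1:−1/1 = -1/1
3j²(2 1 1; 0 0 0) = Δ·Π!·Σ² = 2/15  (sign +1)
(m-triple is (0,0,0) — same symbol as above.)
combine: 4πI² = 45·2/15·2/15 = 4/5
take √, sign +1: I = 0.25231325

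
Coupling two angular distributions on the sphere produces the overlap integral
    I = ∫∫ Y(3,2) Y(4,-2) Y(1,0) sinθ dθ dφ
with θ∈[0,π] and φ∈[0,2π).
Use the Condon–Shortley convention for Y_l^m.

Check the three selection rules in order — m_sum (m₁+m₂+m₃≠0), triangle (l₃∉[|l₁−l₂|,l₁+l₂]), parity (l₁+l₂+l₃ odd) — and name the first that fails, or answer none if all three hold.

Σmᵢ = 0  ✓
l₃∈[|l₁−l₂|,l₁+l₂]=[1,7], have l₃=1  ✓
Σlᵢ = 8 ⇒ even  ✓

none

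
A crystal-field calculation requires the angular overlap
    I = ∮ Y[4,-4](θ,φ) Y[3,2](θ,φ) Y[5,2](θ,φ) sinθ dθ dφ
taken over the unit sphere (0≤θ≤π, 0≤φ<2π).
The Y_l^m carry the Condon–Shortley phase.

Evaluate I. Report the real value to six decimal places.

-0.109480

Rules hold: Σm=0, L=12 even, 1≤5≤7.
N = 9·7·11 = 693
Δ = 2!·6!·4!/13! = 1/180180
Racah Σ t=0..2: t=0:+1/576 t=1:−1/144 t=2:+1/576 = -1/288
⇒ 3j(4 3 5; 0 0 0)² = 20/1001, sgn +1
Racah Σ t=2..2: t=2:+1/8640 = 1/8640
⇒ 3j(4 3 5; -4 2 2)² = 14/1287, sgn -1
4πI² = N·(3j₀)²·(3jₘ)² = 280/1859
I = -1·√(0.150619/4π) = -0.10947990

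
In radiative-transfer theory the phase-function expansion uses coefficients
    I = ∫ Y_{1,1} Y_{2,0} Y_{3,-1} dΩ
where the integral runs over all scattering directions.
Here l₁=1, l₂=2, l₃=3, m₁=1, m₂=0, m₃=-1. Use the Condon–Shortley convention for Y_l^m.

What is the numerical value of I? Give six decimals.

Rules hold: Σm=0, L=6 even, 1≤3≤3.
N = 3·5·7 = 105
Δ = 0!·2!·4!/7! = 1/105
Racah Σ t=0..0: t=0:+1/4 = 1/4
⇒ 3j(1 2 3; 0 0 0)² = 3/35, sgn -1
Racah Σ t=0..0: t=0:+1/8 = 1/8
⇒ 3j(1 2 3; 1 0 -1)² = 2/35, sgn +1
4πI² = N·(3j₀)²·(3jₘ)² = 18/35
I = -1·√(0.514286/4π) = -0.20230066

-0.202301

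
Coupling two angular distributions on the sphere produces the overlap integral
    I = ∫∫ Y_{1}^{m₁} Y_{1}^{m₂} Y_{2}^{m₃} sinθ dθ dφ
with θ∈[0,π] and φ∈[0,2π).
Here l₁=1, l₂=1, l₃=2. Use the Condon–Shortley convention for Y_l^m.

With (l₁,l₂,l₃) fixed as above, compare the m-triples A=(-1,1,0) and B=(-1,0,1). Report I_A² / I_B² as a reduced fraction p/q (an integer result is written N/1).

1/3

l's match ⇒ only the (l;m) 3-j factors differ between A and B.
A: triangle coeff Δ(1,1,2) = 1/30; Σ_t [0,0]: t=0:+1/4 = 1/4; (3j)²=1/30 [(1 1 2; -1 1 0)], sign=+1
B: triangle coeff Δ(1,1,2) = 1/30; Σ_t [0,0]: t=0:+1/2 = 1/2; (3j)²=1/10 [(1 1 2; -1 0 1)], sign=-1
I_A²/I_B² = (1/30)/(1/10) = 1/3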